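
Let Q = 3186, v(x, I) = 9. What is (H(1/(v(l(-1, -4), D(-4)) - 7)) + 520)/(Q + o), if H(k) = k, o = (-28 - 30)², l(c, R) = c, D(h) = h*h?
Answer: 1041/13100 ≈ 0.079466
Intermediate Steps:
D(h) = h²
o = 3364 (o = (-58)² = 3364)
(H(1/(v(l(-1, -4), D(-4)) - 7)) + 520)/(Q + o) = (1/(9 - 7) + 520)/(3186 + 3364) = (1/2 + 520)/6550 = (½ + 520)*(1/6550) = (1041/2)*(1/6550) = 1041/13100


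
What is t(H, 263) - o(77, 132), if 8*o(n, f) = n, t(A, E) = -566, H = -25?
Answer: -4605/8 ≈ -575.63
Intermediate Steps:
o(n, f) = n/8
t(H, 263) - o(77, 132) = -566 - 77/8 = -4605/8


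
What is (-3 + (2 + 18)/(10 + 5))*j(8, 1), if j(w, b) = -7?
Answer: 35/3 ≈ 11.667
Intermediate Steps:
(-3 + (2 + 18)/(10 + 5))*j(8, 1) = (-3 + (2 + 18)/(10 + 5))*(-7) = (-3 + 20/15)*(-7) = (-3 + 20*(1/15))*(-7) = (-3 + 4/3)*(-7) = -5/3*(-7) = 35/3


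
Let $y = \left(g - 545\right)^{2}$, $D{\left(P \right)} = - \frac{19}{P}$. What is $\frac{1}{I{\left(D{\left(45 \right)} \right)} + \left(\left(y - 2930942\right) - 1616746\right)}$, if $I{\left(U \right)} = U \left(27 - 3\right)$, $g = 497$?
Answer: $- \frac{15}{68180912} \approx -2.2 \cdot 10^{-7}$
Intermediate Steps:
$y = 2304$ ($y = \left(497 - 545\right)^{2} = \left(-48\right)^{2} = 2304$)
$I{\left(U \right)} = 24 U$ ($I{\left(U \right)} = U 24 = 24 U$)
$\frac{1}{I{\left(D{\left(45 \right)} \right)} + \left(\left(y - 2930942\right) - 1616746\right)} = \frac{1}{24 \left(- \frac{19}{45}\right) + \left(\left(2304 - 2930942\right) - 1616746\right)} = \frac{1}{24 \left(\left(-19\right) \frac{1}{45}\right) - 4545384} = \frac{1}{24 \left(- \frac{19}{45}\right) - 4545384} = \frac{1}{- \frac{152}{15} - 4545384} = \frac{1}{- \frac{68180912}{15}} = - \frac{15}{68180912}$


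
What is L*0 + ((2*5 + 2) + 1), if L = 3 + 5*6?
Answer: 13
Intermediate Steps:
L = 33 (L = 3 + 30 = 33)
L*0 + ((2*5 + 2) + 1) = 33*0 + ((2*5 + 2) + 1) = 0 + ((10 + 2) + 1) = 0 + (12 + 1) = 0 + 13 = 13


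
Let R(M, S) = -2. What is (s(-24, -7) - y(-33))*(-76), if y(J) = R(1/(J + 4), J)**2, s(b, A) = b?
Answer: 2128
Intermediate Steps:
y(J) = 4 (y(J) = (-2)**2 = 4)
(s(-24, -7) - y(-33))*(-76) = (-24 - 1*4)*(-76) = (-24 - 4)*(-76) = -28*(-76) = 2128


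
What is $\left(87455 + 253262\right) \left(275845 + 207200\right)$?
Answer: $164581643265$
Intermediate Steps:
$\left(87455 + 253262\right) \left(275845 + 207200\right) = 340717 \cdot 483045 = 164581643265$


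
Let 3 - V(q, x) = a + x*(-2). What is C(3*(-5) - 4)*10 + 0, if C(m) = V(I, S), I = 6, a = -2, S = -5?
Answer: -50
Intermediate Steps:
V(q, x) = 5 + 2*x (V(q, x) = 3 - (-2 + x*(-2)) = 3 - (-2 - 2*x) = 3 + (2 + 2*x) = 5 + 2*x)
C(m) = -5 (C(m) = 5 + 2*(-5) = 5 - 10 = -5)
C(3*(-5) - 4)*10 + 0 = -5*10 + 0 = -50 + 0 = -50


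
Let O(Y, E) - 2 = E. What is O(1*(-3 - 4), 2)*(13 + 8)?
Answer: 84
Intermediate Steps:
O(Y, E) = 2 + E
O(1*(-3 - 4), 2)*(13 + 8) = (2 + 2)*(13 + 8) = 4*21 = 84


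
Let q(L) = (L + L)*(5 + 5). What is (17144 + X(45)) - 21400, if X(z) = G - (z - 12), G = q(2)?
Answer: -4249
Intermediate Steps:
q(L) = 20*L (q(L) = (2*L)*10 = 20*L)
G = 40 (G = 20*2 = 40)
X(z) = 52 - z (X(z) = 40 - (z - 12) = 40 - (-12 + z) = 40 + (12 - z) = 52 - z)
(17144 + X(45)) - 21400 = (17144 + (52 - 1*45)) - 21400 = (17144 + (52 - 45)) - 21400 = (17144 + 7) - 21400 = 17151 - 21400 = -4249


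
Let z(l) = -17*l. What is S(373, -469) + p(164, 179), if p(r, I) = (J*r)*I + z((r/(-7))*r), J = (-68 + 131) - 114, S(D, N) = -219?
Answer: -10024393/7 ≈ -1.4321e+6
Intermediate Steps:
J = -51 (J = 63 - 114 = -51)
p(r, I) = 17*r²/7 - 51*I*r (p(r, I) = (-51*r)*I - 17*r/(-7)*r = -51*I*r - 17*r*(-⅐)*r = -51*I*r - 17*(-r/7)*r = -51*I*r - (-17)*r²/7 = -51*I*r + 17*r²/7 = 17*r²/7 - 51*I*r)
S(373, -469) + p(164, 179) = -219 + (17/7)*164*(164 - 21*179) = -219 + (17/7)*164*(164 - 3759) = -219 + (17/7)*164*(-3595) = -219 - 10022860/7 = -10024393/7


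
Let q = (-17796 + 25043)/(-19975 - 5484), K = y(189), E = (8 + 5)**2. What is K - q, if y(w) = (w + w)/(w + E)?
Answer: 6108964/4557161 ≈ 1.3405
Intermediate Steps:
E = 169 (E = 13**2 = 169)
y(w) = 2*w/(169 + w) (y(w) = (w + w)/(w + 169) = (2*w)/(169 + w) = 2*w/(169 + w))
K = 189/179 (K = 2*189/(169 + 189) = 2*189/358 = 2*189*(1/358) = 189/179 ≈ 1.0559)
q = -7247/25459 (q = 7247/(-25459) = 7247*(-1/25459) = -7247/25459 ≈ -0.28465)
K - q = 189/179 - 1*(-7247/25459) = 189/179 + 7247/25459 = 6108964/4557161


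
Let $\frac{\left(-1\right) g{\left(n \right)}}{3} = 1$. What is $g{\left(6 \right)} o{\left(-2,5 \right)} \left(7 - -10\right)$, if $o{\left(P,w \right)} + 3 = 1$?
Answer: $102$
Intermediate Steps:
$g{\left(n \right)} = -3$ ($g{\left(n \right)} = \left(-3\right) 1 = -3$)
$o{\left(P,w \right)} = -2$ ($o{\left(P,w \right)} = -3 + 1 = -2$)
$g{\left(6 \right)} o{\left(-2,5 \right)} \left(7 - -10\right) = \left(-3\right) \left(-2\right) \left(7 - -10\right) = 6 \left(7 + 10\right) = 6 \cdot 17 = 102$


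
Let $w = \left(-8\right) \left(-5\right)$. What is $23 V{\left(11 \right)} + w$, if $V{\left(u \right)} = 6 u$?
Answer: $1558$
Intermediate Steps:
$w = 40$
$23 V{\left(11 \right)} + w = 23 \cdot 6 \cdot 11 + 40 = 23 \cdot 66 + 40 = 1518 + 40 = 1558$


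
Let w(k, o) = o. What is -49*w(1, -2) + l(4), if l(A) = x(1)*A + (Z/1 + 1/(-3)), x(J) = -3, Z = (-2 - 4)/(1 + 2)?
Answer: 251/3 ≈ 83.667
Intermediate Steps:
Z = -2 (Z = -6/3 = -6*⅓ = -2)
l(A) = -7/3 - 3*A (l(A) = -3*A + (-2/1 + 1/(-3)) = -3*A + (-2*1 + 1*(-⅓)) = -3*A + (-2 - ⅓) = -3*A - 7/3 = -7/3 - 3*A)
-49*w(1, -2) + l(4) = -49*(-2) + (-7/3 - 3*4) = 98 + (-7/3 - 12) = 98 - 43/3 = 251/3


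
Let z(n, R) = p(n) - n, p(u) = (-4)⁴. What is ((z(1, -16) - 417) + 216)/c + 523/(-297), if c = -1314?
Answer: -39070/21681 ≈ -1.8020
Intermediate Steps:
p(u) = 256
z(n, R) = 256 - n
((z(1, -16) - 417) + 216)/c + 523/(-297) = (((256 - 1*1) - 417) + 216)/(-1314) + 523/(-297) = (((256 - 1) - 417) + 216)*(-1/1314) + 523*(-1/297) = ((255 - 417) + 216)*(-1/1314) - 523/297 = (-162 + 216)*(-1/1314) - 523/297 = 54*(-1/1314) - 523/297 = -3/73 - 523/297 = -39070/21681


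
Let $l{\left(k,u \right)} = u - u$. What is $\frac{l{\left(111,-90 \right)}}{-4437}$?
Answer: $0$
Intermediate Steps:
$l{\left(k,u \right)} = 0$
$\frac{l{\left(111,-90 \right)}}{-4437} = \frac{0}{-4437} = 0 \left(- \frac{1}{4437}\right) = 0$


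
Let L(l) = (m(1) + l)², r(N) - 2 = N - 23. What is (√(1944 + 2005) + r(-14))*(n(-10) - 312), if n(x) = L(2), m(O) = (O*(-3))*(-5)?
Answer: 805 - 23*√3949 ≈ -640.34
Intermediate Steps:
r(N) = -21 + N (r(N) = 2 + (N - 23) = 2 + (-23 + N) = -21 + N)
m(O) = 15*O (m(O) = -3*O*(-5) = 15*O)
L(l) = (15 + l)² (L(l) = (15*1 + l)² = (15 + l)²)
n(x) = 289 (n(x) = (15 + 2)² = 17² = 289)
(√(1944 + 2005) + r(-14))*(n(-10) - 312) = (√(1944 + 2005) + (-21 - 14))*(289 - 312) = (√3949 - 35)*(-23) = (-35 + √3949)*(-23) = 805 - 23*√3949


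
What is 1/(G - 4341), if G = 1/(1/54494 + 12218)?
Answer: -665807693/2890271140819 ≈ -0.00023036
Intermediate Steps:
G = 54494/665807693 (G = 1/(1/54494 + 12218) = 1/(665807693/54494) = 54494/665807693 ≈ 8.1846e-5)
1/(G - 4341) = 1/(54494/665807693 - 4341) = 1/(-2890271140819/665807693) = -665807693/2890271140819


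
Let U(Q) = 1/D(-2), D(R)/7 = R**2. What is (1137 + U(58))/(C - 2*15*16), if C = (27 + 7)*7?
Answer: -31837/6776 ≈ -4.6985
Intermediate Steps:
D(R) = 7*R**2
C = 238 (C = 34*7 = 238)
U(Q) = 1/28 (U(Q) = 1/(7*(-2)**2) = 1/(7*4) = 1/28)
(1137 + U(58))/(C - 2*15*16) = (1137 + 1/28)/(238 - 2*15*16) = 31837/(28*(238 - 30*16)) = 31837/(28*(238 - 480)) = (31837/28)/(-242) = (31837/28)*(-1/242) = -31837/6776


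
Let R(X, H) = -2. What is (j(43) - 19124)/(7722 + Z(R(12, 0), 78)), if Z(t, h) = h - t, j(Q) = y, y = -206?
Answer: -9665/3901 ≈ -2.4776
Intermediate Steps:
j(Q) = -206
(j(43) - 19124)/(7722 + Z(R(12, 0), 78)) = (-206 - 19124)/(7722 + (78 - 1*(-2))) = -19330/(7722 + (78 + 2)) = -19330/(7722 + 80) = -19330/7802 = -19330*1/7802 = -9665/3901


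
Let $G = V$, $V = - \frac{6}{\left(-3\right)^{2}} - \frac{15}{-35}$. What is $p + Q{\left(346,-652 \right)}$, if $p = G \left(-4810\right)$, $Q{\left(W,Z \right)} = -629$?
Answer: $\frac{10841}{21} \approx 516.24$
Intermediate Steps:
$V = - \frac{5}{21}$ ($V = - \frac{6}{9} - - \frac{3}{7} = \left(-6\right) \frac{1}{9} + \frac{3}{7} = - \frac{2}{3} + \frac{3}{7} = - \frac{5}{21} \approx -0.2381$)
$G = - \frac{5}{21} \approx -0.2381$
$p = \frac{24050}{21}$ ($p = \left(- \frac{5}{21}\right) \left(-4810\right) = \frac{24050}{21} \approx 1145.2$)
$p + Q{\left(346,-652 \right)} = \frac{24050}{21} - 629 = \frac{10841}{21}$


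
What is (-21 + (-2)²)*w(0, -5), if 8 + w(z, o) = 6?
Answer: 34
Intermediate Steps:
w(z, o) = -2 (w(z, o) = -8 + 6 = -2)
(-21 + (-2)²)*w(0, -5) = (-21 + (-2)²)*(-2) = (-21 + 4)*(-2) = -17*(-2) = 34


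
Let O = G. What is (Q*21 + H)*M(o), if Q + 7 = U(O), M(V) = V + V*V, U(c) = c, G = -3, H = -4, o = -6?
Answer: -6420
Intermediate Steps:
O = -3
M(V) = V + V**2
Q = -10 (Q = -7 - 3 = -10)
(Q*21 + H)*M(o) = (-10*21 - 4)*(-6*(1 - 6)) = (-210 - 4)*(-6*(-5)) = -214*30 = -6420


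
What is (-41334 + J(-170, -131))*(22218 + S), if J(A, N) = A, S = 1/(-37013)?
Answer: -34131014988832/37013 ≈ -9.2214e+8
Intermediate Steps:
S = -1/37013 ≈ -2.7018e-5
(-41334 + J(-170, -131))*(22218 + S) = (-41334 - 170)*(22218 - 1/37013) = -41504*822354833/37013 = -34131014988832/37013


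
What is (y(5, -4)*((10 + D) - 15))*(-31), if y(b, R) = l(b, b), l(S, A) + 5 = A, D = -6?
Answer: 0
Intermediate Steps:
l(S, A) = -5 + A
y(b, R) = -5 + b
(y(5, -4)*((10 + D) - 15))*(-31) = ((-5 + 5)*((10 - 6) - 15))*(-31) = (0*(4 - 15))*(-31) = (0*(-11))*(-31) = 0*(-31) = 0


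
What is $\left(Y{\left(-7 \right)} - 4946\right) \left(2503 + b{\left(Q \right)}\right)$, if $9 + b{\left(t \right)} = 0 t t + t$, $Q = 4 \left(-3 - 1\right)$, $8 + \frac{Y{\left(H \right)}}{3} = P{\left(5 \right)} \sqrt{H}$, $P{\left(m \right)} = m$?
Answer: $-12315660 + 37170 i \sqrt{7} \approx -1.2316 \cdot 10^{7} + 98343.0 i$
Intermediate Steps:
$Y{\left(H \right)} = -24 + 15 \sqrt{H}$ ($Y{\left(H \right)} = -24 + 3 \cdot 5 \sqrt{H} = -24 + 15 \sqrt{H}$)
$Q = -16$ ($Q = 4 \left(-4\right) = -16$)
$b{\left(t \right)} = -9 + t$ ($b{\left(t \right)} = -9 + \left(0 t t + t\right) = -9 + \left(0 t^{2} + t\right) = -9 + \left(0 + t\right) = -9 + t$)
$\left(Y{\left(-7 \right)} - 4946\right) \left(2503 + b{\left(Q \right)}\right) = \left(\left(-24 + 15 \sqrt{-7}\right) - 4946\right) \left(2503 - 25\right) = \left(\left(-24 + 15 i \sqrt{7}\right) - 4946\right) \left(2503 - 25\right) = \left(\left(-24 + 15 i \sqrt{7}\right) - 4946\right) 2478 = \left(-4970 + 15 i \sqrt{7}\right) 2478 = -12315660 + 37170 i \sqrt{7}$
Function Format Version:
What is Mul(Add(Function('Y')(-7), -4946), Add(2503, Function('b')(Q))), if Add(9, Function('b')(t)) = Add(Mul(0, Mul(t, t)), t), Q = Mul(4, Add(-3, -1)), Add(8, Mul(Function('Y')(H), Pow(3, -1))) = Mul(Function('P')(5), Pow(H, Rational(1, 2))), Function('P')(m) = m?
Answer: Add(-12315660, Mul(37170, I, Pow(7, Rational(1, 2)))) ≈ Add(-1.2316e+7, Mul(98343., I))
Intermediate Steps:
Function('Y')(H) = Add(-24, Mul(15, Pow(H, Rational(1, 2)))) (Function('Y')(H) = Add(-24, Mul(3, Mul(5, Pow(H, Rational(1, 2))))) = Add(-24, Mul(15, Pow(H, Rational(1, 2)))))
Q = -16 (Q = Mul(4, -4) = -16)
Function('b')(t) = Add(-9, t) (Function('b')(t) = Add(-9, Add(Mul(0, Mul(t, t)), t)) = Add(-9, Add(Mul(0, Pow(t, 2)), t)) = Add(-9, Add(0, t)) = Add(-9, t))
Mul(Add(Function('Y')(-7), -4946), Add(2503, Function('b')(Q))) = Mul(Add(Add(-24, Mul(15, Pow(-7, Rational(1, 2)))), -4946), Add(2503, Add(-9, -16))) = Mul(Add(Add(-24, Mul(15, Mul(I, Pow(7, Rational(1, 2))))), -4946), Add(2503, -25)) = Mul(Add(Add(-24, Mul(15, I, Pow(7, Rational(1, 2)))), -4946), 2478) = Mul(Add(-4970, Mul(15, I, Pow(7, Rational(1, 2)))), 2478) = Add(-12315660, Mul(37170, I, Pow(7, Rational(1, 2))))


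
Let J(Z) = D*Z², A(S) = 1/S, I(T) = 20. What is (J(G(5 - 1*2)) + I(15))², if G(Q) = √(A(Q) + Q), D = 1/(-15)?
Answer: 31684/81 ≈ 391.16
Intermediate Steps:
D = -1/15 ≈ -0.066667
A(S) = 1/S
G(Q) = √(Q + 1/Q) (G(Q) = √(1/Q + Q) = √(Q + 1/Q))
J(Z) = -Z²/15
(J(G(5 - 1*2)) + I(15))² = (-(⅓ - 2/15 + 1/(15*(5 - 1*2))) + 20)² = (-(⅕ + 1/(15*(5 - 2))) + 20)² = (-(√(3 + 1/3))²/15 + 20)² = (-(√(3 + ⅓))²/15 + 20)² = (-(√(10/3))²/15 + 20)² = (-(√30/3)²/15 + 20)² = (-1/15*10/3 + 20)² = (-2/9 + 20)² = (178/9)² = 31684/81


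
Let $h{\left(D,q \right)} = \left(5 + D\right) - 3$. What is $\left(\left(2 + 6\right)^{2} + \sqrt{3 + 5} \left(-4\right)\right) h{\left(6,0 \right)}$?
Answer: $512 - 64 \sqrt{2} \approx 421.49$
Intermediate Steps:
$h{\left(D,q \right)} = 2 + D$
$\left(\left(2 + 6\right)^{2} + \sqrt{3 + 5} \left(-4\right)\right) h{\left(6,0 \right)} = \left(\left(2 + 6\right)^{2} + \sqrt{3 + 5} \left(-4\right)\right) \left(2 + 6\right) = \left(8^{2} + \sqrt{8} \left(-4\right)\right) 8 = \left(64 + 2 \sqrt{2} \left(-4\right)\right) 8 = \left(64 - 8 \sqrt{2}\right) 8 = 512 - 64 \sqrt{2}$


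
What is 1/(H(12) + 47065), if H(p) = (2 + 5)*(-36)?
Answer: 1/46813 ≈ 2.1362e-5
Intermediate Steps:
H(p) = -252 (H(p) = 7*(-36) = -252)
1/(H(12) + 47065) = 1/(-252 + 47065) = 1/46813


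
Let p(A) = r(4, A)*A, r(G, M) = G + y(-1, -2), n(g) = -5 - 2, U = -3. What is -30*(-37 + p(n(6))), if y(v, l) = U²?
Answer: 3840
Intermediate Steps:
y(v, l) = 9 (y(v, l) = (-3)² = 9)
n(g) = -7
r(G, M) = 9 + G (r(G, M) = G + 9 = 9 + G)
p(A) = 13*A (p(A) = (9 + 4)*A = 13*A)
-30*(-37 + p(n(6))) = -30*(-37 + 13*(-7)) = -30*(-37 - 91) = -30*(-128) = 3840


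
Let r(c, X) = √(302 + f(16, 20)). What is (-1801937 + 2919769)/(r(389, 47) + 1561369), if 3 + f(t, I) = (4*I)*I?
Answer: 872674116004/1218936576131 - 1676748*√211/1218936576131 ≈ 0.71591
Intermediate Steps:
f(t, I) = -3 + 4*I² (f(t, I) = -3 + (4*I)*I = -3 + 4*I²)
r(c, X) = 3*√211 (r(c, X) = √(302 + (-3 + 4*20²)) = √(302 + (-3 + 4*400)) = √(302 + (-3 + 1600)) = √(302 + 1597) = √1899 = 3*√211)
(-1801937 + 2919769)/(r(389, 47) + 1561369) = (-1801937 + 2919769)/(3*√211 + 1561369) = 1117832/(1561369 + 3*√211)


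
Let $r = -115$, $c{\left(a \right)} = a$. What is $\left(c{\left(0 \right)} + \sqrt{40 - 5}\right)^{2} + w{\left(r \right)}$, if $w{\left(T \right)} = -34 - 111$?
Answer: $-110$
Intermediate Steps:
$w{\left(T \right)} = -145$
$\left(c{\left(0 \right)} + \sqrt{40 - 5}\right)^{2} + w{\left(r \right)} = \left(0 + \sqrt{40 - 5}\right)^{2} - 145 = \left(0 + \sqrt{35}\right)^{2} - 145 = \left(\sqrt{35}\right)^{2} - 145 = 35 - 145 = -110$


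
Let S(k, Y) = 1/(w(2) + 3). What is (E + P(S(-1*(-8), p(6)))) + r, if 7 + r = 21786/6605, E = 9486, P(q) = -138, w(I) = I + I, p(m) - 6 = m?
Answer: 61719091/6605 ≈ 9344.3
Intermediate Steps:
p(m) = 6 + m
w(I) = 2*I
S(k, Y) = ⅐ (S(k, Y) = 1/(2*2 + 3) = 1/(4 + 3) = 1/7 = ⅐)
r = -24449/6605 (r = -7 + 21786/6605 = -24449/6605 ≈ -3.7016)
(E + P(S(-1*(-8), p(6)))) + r = (9486 - 138) - 24449/6605 = 9348 - 24449/6605 = 61719091/6605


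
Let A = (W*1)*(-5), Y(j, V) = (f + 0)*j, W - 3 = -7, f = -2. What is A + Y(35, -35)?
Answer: -50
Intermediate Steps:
W = -4 (W = 3 - 7 = -4)
Y(j, V) = -2*j (Y(j, V) = (-2 + 0)*j = -2*j)
A = 20 (A = -4*1*(-5) = -4*(-5) = 20)
A + Y(35, -35) = 20 - 2*35 = 20 - 70 = -50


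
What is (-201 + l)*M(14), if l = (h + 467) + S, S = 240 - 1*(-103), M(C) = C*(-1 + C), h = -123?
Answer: 88452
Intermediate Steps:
S = 343 (S = 240 + 103 = 343)
l = 687 (l = (-123 + 467) + 343 = 344 + 343 = 687)
(-201 + l)*M(14) = (-201 + 687)*(14*(-1 + 14)) = 486*(14*13) = 486*182 = 88452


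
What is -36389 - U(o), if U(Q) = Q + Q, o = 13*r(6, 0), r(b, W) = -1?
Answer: -36363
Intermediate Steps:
o = -13 (o = 13*(-1) = -13)
U(Q) = 2*Q
-36389 - U(o) = -36389 - 2*(-13) = -36389 - 1*(-26) = -36389 + 26 = -36363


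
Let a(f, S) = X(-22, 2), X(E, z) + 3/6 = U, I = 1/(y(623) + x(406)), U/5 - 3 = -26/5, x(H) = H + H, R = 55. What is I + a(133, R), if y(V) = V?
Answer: -33003/2870 ≈ -11.499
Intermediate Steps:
x(H) = 2*H
U = -11 (U = 15 + 5*(-26/5) = 15 - 26 = -11)
I = 1/1435 (I = 1/(623 + 2*406) = 1/(623 + 812) = 1/1435 ≈ 0.00069686)
X(E, z) = -23/2 (X(E, z) = -½ - 11 = -23/2)
a(f, S) = -23/2
I + a(133, R) = 1/1435 - 23/2 = -33003/2870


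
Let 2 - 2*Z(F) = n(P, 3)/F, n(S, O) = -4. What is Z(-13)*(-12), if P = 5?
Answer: -132/13 ≈ -10.154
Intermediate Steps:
Z(F) = 1 + 2/F (Z(F) = 1 - (-2)/F = 1 + 2/F)
Z(-13)*(-12) = ((2 - 13)/(-13))*(-12) = -1/13*(-11)*(-12) = (11/13)*(-12) = -132/13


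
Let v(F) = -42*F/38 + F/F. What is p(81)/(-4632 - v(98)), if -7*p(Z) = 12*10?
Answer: 2280/601783 ≈ 0.0037887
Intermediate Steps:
v(F) = 1 - 21*F/19 (v(F) = -21*F/19 + 1 = 1 - 21*F/19)
p(Z) = -120/7 (p(Z) = -12*10/7 = -1/7*120 = -120/7)
p(81)/(-4632 - v(98)) = -120/(7*(-4632 - (1 - 21/19*98))) = -120/(7*(-4632 - (1 - 2058/19))) = -120/(7*(-4632 - 1*(-2039/19))) = -120/(7*(-4632 + 2039/19)) = -120/(7*(-85969/19)) = -120/7*(-19/85969) = 2280/601783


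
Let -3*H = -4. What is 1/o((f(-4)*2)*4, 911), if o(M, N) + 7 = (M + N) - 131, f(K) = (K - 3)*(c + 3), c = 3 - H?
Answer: 3/1535 ≈ 0.0019544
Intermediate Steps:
H = 4/3 (H = -⅓*(-4) = 4/3 ≈ 1.3333)
c = 5/3 (c = 3 - 1*4/3 = 3 - 4/3 = 5/3 ≈ 1.6667)
f(K) = -14 + 14*K/3 (f(K) = (K - 3)*(5/3 + 3) = (-3 + K)*(14/3) = -14 + 14*K/3)
o(M, N) = -138 + M + N (o(M, N) = -7 + ((M + N) - 131) = -7 + (-131 + M + N) = -138 + M + N)
1/o((f(-4)*2)*4, 911) = 1/(-138 + ((-14 + (14/3)*(-4))*2)*4 + 911) = 1/(-138 + ((-14 - 56/3)*2)*4 + 911) = 1/(-138 - 98/3*2*4 + 911) = 1/(-138 - 196/3*4 + 911) = 1/(-138 - 784/3 + 911) = 1/(1535/3) = 3/1535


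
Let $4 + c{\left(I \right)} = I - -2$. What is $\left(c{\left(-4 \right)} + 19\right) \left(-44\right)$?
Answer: $-572$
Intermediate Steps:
$c{\left(I \right)} = -2 + I$ ($c{\left(I \right)} = -4 + \left(I - -2\right) = -4 + \left(I + 2\right) = -4 + \left(2 + I\right) = -2 + I$)
$\left(c{\left(-4 \right)} + 19\right) \left(-44\right) = \left(\left(-2 - 4\right) + 19\right) \left(-44\right) = \left(-6 + 19\right) \left(-44\right) = 13 \left(-44\right) = -572$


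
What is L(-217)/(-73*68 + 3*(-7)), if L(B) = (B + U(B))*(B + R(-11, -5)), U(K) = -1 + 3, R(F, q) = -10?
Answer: -9761/997 ≈ -9.7904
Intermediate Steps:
U(K) = 2
L(B) = (-10 + B)*(2 + B) (L(B) = (B + 2)*(B - 10) = (2 + B)*(-10 + B) = (-10 + B)*(2 + B))
L(-217)/(-73*68 + 3*(-7)) = (-20 + (-217)**2 - 8*(-217))/(-73*68 + 3*(-7)) = (-20 + 47089 + 1736)/(-4964 - 21) = 48805/(-4985) = 48805*(-1/4985) = -9761/997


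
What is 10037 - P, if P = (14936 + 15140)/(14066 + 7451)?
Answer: 215936053/21517 ≈ 10036.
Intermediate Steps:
P = 30076/21517 ≈ 1.3978
10037 - P = 10037 - 1*30076/21517 = 10037 - 30076/21517 = 215936053/21517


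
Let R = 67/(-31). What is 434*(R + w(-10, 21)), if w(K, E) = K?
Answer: -5278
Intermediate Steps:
R = -67/31 (R = 67*(-1/31) = -67/31 ≈ -2.1613)
434*(R + w(-10, 21)) = 434*(-67/31 - 10) = 434*(-377/31) = -5278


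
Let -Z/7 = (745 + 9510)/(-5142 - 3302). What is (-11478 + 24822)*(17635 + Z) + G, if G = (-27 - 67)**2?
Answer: 497021687396/2111 ≈ 2.3544e+8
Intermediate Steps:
G = 8836 (G = (-94)**2 = 8836)
Z = 71785/8444 (Z = -7*(745 + 9510)/(-5142 - 3302) = -71785/(-8444) = -71785*(-1)/8444 = -7*(-10255/8444) = 71785/8444 ≈ 8.5013)
(-11478 + 24822)*(17635 + Z) + G = (-11478 + 24822)*(17635 + 71785/8444) + 8836 = 13344*(148981725/8444) + 8836 = 497003034600/2111 + 8836 = 497021687396/2111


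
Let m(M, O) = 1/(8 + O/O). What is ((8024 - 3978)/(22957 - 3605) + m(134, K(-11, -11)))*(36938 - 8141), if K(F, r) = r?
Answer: 267648917/29028 ≈ 9220.4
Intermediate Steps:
m(M, O) = ⅑ (m(M, O) = 1/(8 + 1) = 1/9 = ⅑)
((8024 - 3978)/(22957 - 3605) + m(134, K(-11, -11)))*(36938 - 8141) = ((8024 - 3978)/(22957 - 3605) + ⅑)*(36938 - 8141) = (4046/19352 + ⅑)*28797 = (4046*(1/19352) + ⅑)*28797 = (2023/9676 + ⅑)*28797 = (27883/87084)*28797 = 267648917/29028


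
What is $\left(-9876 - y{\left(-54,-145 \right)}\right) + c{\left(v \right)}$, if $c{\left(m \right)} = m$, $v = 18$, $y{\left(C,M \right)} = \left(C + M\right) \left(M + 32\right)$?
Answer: $-32345$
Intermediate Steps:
$y{\left(C,M \right)} = \left(32 + M\right) \left(C + M\right)$ ($y{\left(C,M \right)} = \left(C + M\right) \left(32 + M\right) = \left(32 + M\right) \left(C + M\right)$)
$\left(-9876 - y{\left(-54,-145 \right)}\right) + c{\left(v \right)} = \left(-9876 - \left(\left(-145\right)^{2} + 32 \left(-54\right) + 32 \left(-145\right) - -7830\right)\right) + 18 = \left(-9876 - \left(21025 - 1728 - 4640 + 7830\right)\right) + 18 = \left(-9876 - 22487\right) + 18 = -32363 + 18 = -32345$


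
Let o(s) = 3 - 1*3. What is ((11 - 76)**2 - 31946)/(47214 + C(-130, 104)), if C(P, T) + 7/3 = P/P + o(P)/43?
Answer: -83163/141638 ≈ -0.58715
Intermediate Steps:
o(s) = 0 (o(s) = 3 - 3 = 0)
C(P, T) = -4/3 (C(P, T) = -7/3 + (P/P + 0/43) = -7/3 + (1 + 0*(1/43)) = -7/3 + (1 + 0) = -7/3 + 1 = -4/3)
((11 - 76)**2 - 31946)/(47214 + C(-130, 104)) = ((11 - 76)**2 - 31946)/(47214 - 4/3) = ((-65)**2 - 31946)/(141638/3) = (4225 - 31946)*(3/141638) = -27721*3/141638 = -83163/141638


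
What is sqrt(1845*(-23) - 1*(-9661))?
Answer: I*sqrt(32774) ≈ 181.04*I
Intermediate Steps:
sqrt(1845*(-23) - 1*(-9661)) = sqrt(-42435 + 9661) = sqrt(-32774) = I*sqrt(32774)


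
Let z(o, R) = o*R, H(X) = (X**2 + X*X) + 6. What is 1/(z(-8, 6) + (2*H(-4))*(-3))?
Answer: -1/276 ≈ -0.0036232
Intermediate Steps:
H(X) = 6 + 2*X**2 (H(X) = (X**2 + X**2) + 6 = 2*X**2 + 6 = 6 + 2*X**2)
z(o, R) = R*o
1/(z(-8, 6) + (2*H(-4))*(-3)) = 1/(6*(-8) + (2*(6 + 2*(-4)**2))*(-3)) = 1/(-48 + (2*(6 + 2*16))*(-3)) = 1/(-48 + (2*(6 + 32))*(-3)) = 1/(-48 + (2*38)*(-3)) = 1/(-48 + 76*(-3)) = 1/(-48 - 228) = 1/(-276) = -1/276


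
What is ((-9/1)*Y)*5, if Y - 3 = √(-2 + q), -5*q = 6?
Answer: -135 - 36*I*√5 ≈ -135.0 - 80.498*I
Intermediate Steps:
q = -6/5 (q = -⅕*6 = -6/5 ≈ -1.2000)
Y = 3 + 4*I*√5/5 (Y = 3 + √(-2 - 6/5) = 3 + √(-16/5) = 3 + 4*I*√5/5 ≈ 3.0 + 1.7889*I)
((-9/1)*Y)*5 = ((-9/1)*(3 + 4*I*√5/5))*5 = ((-9*1)*(3 + 4*I*√5/5))*5 = -9*(3 + 4*I*√5/5)*5 = (-27 - 36*I*√5/5)*5 = -135 - 36*I*√5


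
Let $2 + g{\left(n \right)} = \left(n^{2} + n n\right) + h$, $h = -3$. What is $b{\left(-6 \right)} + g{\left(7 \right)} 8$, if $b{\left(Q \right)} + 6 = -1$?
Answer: $737$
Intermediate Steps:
$g{\left(n \right)} = -5 + 2 n^{2}$ ($g{\left(n \right)} = -2 - \left(3 - n^{2} - n n\right) = -2 + \left(\left(n^{2} + n^{2}\right) - 3\right) = -2 + \left(2 n^{2} - 3\right) = -2 + \left(-3 + 2 n^{2}\right) = -5 + 2 n^{2}$)
$b{\left(Q \right)} = -7$ ($b{\left(Q \right)} = -6 - 1 = -7$)
$b{\left(-6 \right)} + g{\left(7 \right)} 8 = -7 + \left(-5 + 2 \cdot 7^{2}\right) 8 = -7 + \left(-5 + 2 \cdot 49\right) 8 = -7 + \left(-5 + 98\right) 8 = -7 + 93 \cdot 8 = -7 + 744 = 737$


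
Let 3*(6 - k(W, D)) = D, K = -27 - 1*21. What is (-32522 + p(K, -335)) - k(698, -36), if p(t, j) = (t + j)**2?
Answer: 114149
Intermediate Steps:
K = -48 (K = -27 - 21 = -48)
p(t, j) = (j + t)**2
k(W, D) = 6 - D/3
(-32522 + p(K, -335)) - k(698, -36) = (-32522 + (-335 - 48)**2) - (6 - 1/3*(-36)) = (-32522 + (-383)**2) - (6 + 12) = (-32522 + 146689) - 1*18 = 114167 - 18 = 114149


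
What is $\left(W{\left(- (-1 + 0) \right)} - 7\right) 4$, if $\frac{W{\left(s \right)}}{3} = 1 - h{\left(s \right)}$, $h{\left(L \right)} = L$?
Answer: $-28$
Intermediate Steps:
$W{\left(s \right)} = 3 - 3 s$ ($W{\left(s \right)} = 3 \left(1 - s\right) = 3 - 3 s$)
$\left(W{\left(- (-1 + 0) \right)} - 7\right) 4 = \left(\left(3 - 3 \left(- (-1 + 0)\right)\right) - 7\right) 4 = \left(\left(3 - 3 \left(\left(-1\right) \left(-1\right)\right)\right) - 7\right) 4 = \left(\left(3 - 3\right) - 7\right) 4 = \left(0 - 7\right) 4 = \left(-7\right) 4 = -28$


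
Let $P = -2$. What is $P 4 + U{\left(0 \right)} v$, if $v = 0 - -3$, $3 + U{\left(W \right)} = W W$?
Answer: $-17$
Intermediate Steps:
$U{\left(W \right)} = -3 + W^{2}$ ($U{\left(W \right)} = -3 + W W = -3 + W^{2}$)
$v = 3$ ($v = 0 + 3 = 3$)
$P 4 + U{\left(0 \right)} v = \left(-2\right) 4 + \left(-3 + 0^{2}\right) 3 = -8 + \left(-3 + 0\right) 3 = -8 - 9 = -17$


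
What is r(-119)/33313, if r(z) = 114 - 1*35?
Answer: 79/33313 ≈ 0.0023714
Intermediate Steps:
r(z) = 79 (r(z) = 114 - 35 = 79)
r(-119)/33313 = 79/33313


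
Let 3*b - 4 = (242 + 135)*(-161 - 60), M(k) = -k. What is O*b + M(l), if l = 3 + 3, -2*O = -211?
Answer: -5859693/2 ≈ -2.9298e+6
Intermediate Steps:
O = 211/2 (O = -½*(-211) = 211/2 ≈ 105.50)
l = 6
b = -27771 (b = 4/3 + ((242 + 135)*(-161 - 60))/3 = 4/3 + (377*(-221))/3 = 4/3 + (⅓)*(-83317) = 4/3 - 83317/3 = -27771)
O*b + M(l) = (211/2)*(-27771) - 1*6 = -5859681/2 - 6 = -5859693/2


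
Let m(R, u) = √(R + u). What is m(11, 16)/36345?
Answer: √3/12115 ≈ 0.00014297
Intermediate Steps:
m(11, 16)/36345 = √(11 + 16)/36345 = √27*(1/36345) = (3*√3)*(1/36345) = √3/12115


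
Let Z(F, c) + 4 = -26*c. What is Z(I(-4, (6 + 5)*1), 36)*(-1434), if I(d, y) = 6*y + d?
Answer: 1347960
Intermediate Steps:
I(d, y) = d + 6*y
Z(F, c) = -4 - 26*c
Z(I(-4, (6 + 5)*1), 36)*(-1434) = (-4 - 26*36)*(-1434) = (-4 - 936)*(-1434) = -940*(-1434) = 1347960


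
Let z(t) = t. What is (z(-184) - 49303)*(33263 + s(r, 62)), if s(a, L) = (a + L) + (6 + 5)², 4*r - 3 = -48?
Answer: -6618341893/4 ≈ -1.6546e+9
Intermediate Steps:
r = -45/4 (r = ¾ + (¼)*(-48) = ¾ - 12 = -45/4 ≈ -11.250)
s(a, L) = 121 + L + a (s(a, L) = (L + a) + 11² = (L + a) + 121 = 121 + L + a)
(z(-184) - 49303)*(33263 + s(r, 62)) = (-184 - 49303)*(33263 + (121 + 62 - 45/4)) = -49487*(33263 + 687/4) = -49487*133739/4 = -6618341893/4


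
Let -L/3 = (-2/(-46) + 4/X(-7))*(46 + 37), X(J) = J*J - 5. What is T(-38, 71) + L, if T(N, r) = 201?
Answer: 42387/253 ≈ 167.54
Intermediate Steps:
X(J) = -5 + J**2 (X(J) = J**2 - 5 = -5 + J**2)
L = -8466/253 (L = -3*(-2/(-46) + 4/(-5 + (-7)**2))*(46 + 37) = -3*(-2*(-1/46) + 4/(-5 + 49))*83 = -3*(1/23 + 4/44)*83 = -3*(1/23 + 4*(1/44))*83 = -3*(1/23 + 1/11)*83 = -102*83/253 = -3*2822/253 = -8466/253 ≈ -33.462)
T(-38, 71) + L = 201 - 8466/253 = 42387/253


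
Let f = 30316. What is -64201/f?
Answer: -64201/30316 ≈ -2.1177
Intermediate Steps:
-64201/f = -64201/30316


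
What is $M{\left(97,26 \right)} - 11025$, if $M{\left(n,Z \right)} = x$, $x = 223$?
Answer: $-10802$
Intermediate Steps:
$M{\left(n,Z \right)} = 223$
$M{\left(97,26 \right)} - 11025 = 223 - 11025 = -10802$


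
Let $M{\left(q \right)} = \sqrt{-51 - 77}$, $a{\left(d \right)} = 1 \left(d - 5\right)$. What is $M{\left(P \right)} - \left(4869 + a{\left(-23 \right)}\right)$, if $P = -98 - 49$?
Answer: $-4841 + 8 i \sqrt{2} \approx -4841.0 + 11.314 i$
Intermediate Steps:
$P = -147$
$a{\left(d \right)} = -5 + d$ ($a{\left(d \right)} = 1 \left(-5 + d\right) = -5 + d$)
$M{\left(q \right)} = 8 i \sqrt{2}$ ($M{\left(q \right)} = \sqrt{-128} = 8 i \sqrt{2}$)
$M{\left(P \right)} - \left(4869 + a{\left(-23 \right)}\right) = 8 i \sqrt{2} - \left(4869 - 28\right) = 8 i \sqrt{2} - 4841 = -4841 + 8 i \sqrt{2}$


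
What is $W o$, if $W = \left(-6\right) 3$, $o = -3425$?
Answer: $61650$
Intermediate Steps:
$W = -18$
$W o = \left(-18\right) \left(-3425\right) = 61650$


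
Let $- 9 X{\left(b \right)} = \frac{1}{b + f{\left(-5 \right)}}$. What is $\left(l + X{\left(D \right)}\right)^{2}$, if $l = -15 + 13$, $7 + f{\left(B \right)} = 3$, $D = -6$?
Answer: $\frac{32041}{8100} \approx 3.9557$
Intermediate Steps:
$f{\left(B \right)} = -4$ ($f{\left(B \right)} = -7 + 3 = -4$)
$X{\left(b \right)} = - \frac{1}{9 \left(-4 + b\right)}$ ($X{\left(b \right)} = - \frac{1}{9 \left(b - 4\right)} = - \frac{1}{9 \left(-4 + b\right)}$)
$l = -2$
$\left(l + X{\left(D \right)}\right)^{2} = \left(-2 - \frac{1}{-36 + 9 \left(-6\right)}\right)^{2} = \left(-2 - \frac{1}{-36 - 54}\right)^{2} = \left(-2 - \frac{1}{-90}\right)^{2} = \left(-2 - - \frac{1}{90}\right)^{2} = \left(-2 + \frac{1}{90}\right)^{2} = \left(- \frac{179}{90}\right)^{2} = \frac{32041}{8100}$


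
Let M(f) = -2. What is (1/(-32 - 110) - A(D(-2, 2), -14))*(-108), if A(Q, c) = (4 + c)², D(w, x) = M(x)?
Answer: 766854/71 ≈ 10801.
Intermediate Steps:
D(w, x) = -2
(1/(-32 - 110) - A(D(-2, 2), -14))*(-108) = (1/(-32 - 110) - (4 - 14)²)*(-108) = (1/(-142) - 1*(-10)²)*(-108) = (-1/142 - 1*100)*(-108) = (-1/142 - 100)*(-108) = -14201/142*(-108) = 766854/71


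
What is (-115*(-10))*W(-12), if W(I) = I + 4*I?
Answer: -69000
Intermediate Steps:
W(I) = 5*I
(-115*(-10))*W(-12) = (-115*(-10))*(5*(-12)) = 1150*(-60) = -69000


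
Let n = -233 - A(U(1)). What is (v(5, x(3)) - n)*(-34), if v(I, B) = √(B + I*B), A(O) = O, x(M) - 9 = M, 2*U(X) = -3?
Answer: -7871 - 204*√2 ≈ -8159.5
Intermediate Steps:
U(X) = -3/2 (U(X) = (½)*(-3) = -3/2)
x(M) = 9 + M
v(I, B) = √(B + B*I)
n = -463/2 (n = -233 - 1*(-3/2) = -233 + 3/2 = -463/2 ≈ -231.50)
(v(5, x(3)) - n)*(-34) = (√((9 + 3)*(1 + 5)) - 1*(-463/2))*(-34) = (√(12*6) + 463/2)*(-34) = (√72 + 463/2)*(-34) = (6*√2 + 463/2)*(-34) = (463/2 + 6*√2)*(-34) = -7871 - 204*√2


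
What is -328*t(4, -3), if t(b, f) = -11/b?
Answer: 902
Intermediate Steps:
-328*t(4, -3) = -(-3608)/4 = -328*(-11/4) = 902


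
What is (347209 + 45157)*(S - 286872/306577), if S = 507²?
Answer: 30920412204122766/306577 ≈ 1.0086e+11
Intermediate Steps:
S = 257049
(347209 + 45157)*(S - 286872/306577) = (347209 + 45157)*(257049 - 286872/306577) = 392366*(257049 - 286872*1/306577) = 392366*(257049 - 286872/306577) = 392366*(78805024401/306577) = 30920412204122766/306577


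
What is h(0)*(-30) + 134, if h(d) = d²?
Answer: 134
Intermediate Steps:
h(0)*(-30) + 134 = 0²*(-30) + 134 = 0*(-30) + 134 = 0 + 134 = 134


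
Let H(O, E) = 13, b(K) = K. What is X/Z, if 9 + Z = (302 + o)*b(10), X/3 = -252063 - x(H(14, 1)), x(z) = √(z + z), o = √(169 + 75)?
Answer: -758961693/3013907 - 3011*√26/3013907 + 20*√1586/3013907 + 5041260*√61/3013907 ≈ -238.76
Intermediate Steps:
o = 2*√61 (o = √244 = 2*√61 ≈ 15.620)
x(z) = √2*√z (x(z) = √(2*z) = √2*√z)
X = -756189 - 3*√26 (X = 3*(-252063 - √2*√13) = 3*(-252063 - √26) = -756189 - 3*√26 ≈ -7.5620e+5)
Z = 3011 + 20*√61 (Z = -9 + (302 + 2*√61)*10 = -9 + (3020 + 20*√61) = 3011 + 20*√61 ≈ 3167.2)
X/Z = (-756189 - 3*√26)/(3011 + 20*√61)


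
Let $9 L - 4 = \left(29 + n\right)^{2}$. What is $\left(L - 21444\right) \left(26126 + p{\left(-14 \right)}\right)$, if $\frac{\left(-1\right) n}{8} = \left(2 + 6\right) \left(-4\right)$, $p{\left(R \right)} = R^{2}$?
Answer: $- \frac{980643658}{3} \approx -3.2688 \cdot 10^{8}$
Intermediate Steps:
$n = 256$ ($n = - 8 \left(2 + 6\right) \left(-4\right) = - 8 \cdot 8 \left(-4\right) = \left(-8\right) \left(-32\right) = 256$)
$L = \frac{81229}{9}$ ($L = \frac{4}{9} + \frac{\left(29 + 256\right)^{2}}{9} = \frac{4}{9} + \frac{285^{2}}{9} = \frac{4}{9} + \frac{1}{9} \cdot 81225 = \frac{4}{9} + 9025 = \frac{81229}{9} \approx 9025.4$)
$\left(L - 21444\right) \left(26126 + p{\left(-14 \right)}\right) = \left(\frac{81229}{9} - 21444\right) \left(26126 + \left(-14\right)^{2}\right) = - \frac{111767 \left(26126 + 196\right)}{9} = \left(- \frac{111767}{9}\right) 26322 = - \frac{980643658}{3}$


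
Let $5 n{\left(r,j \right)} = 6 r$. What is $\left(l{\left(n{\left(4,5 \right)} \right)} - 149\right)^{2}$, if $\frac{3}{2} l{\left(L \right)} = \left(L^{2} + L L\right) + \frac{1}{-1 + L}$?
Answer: $\frac{28324553401}{2030625} \approx 13949.0$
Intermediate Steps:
$n{\left(r,j \right)} = \frac{6 r}{5}$
$l{\left(L \right)} = \frac{2}{3 \left(-1 + L\right)} + \frac{4 L^{2}}{3}$ ($l{\left(L \right)} = \frac{2 \left(\left(L^{2} + L L\right) + \frac{1}{-1 + L}\right)}{3} = \frac{2 \left(\left(L^{2} + L^{2}\right) + \frac{1}{-1 + L}\right)}{3} = \frac{2 \left(2 L^{2} + \frac{1}{-1 + L}\right)}{3} = \frac{2 \left(\frac{1}{-1 + L} + 2 L^{2}\right)}{3} = \frac{2}{3 \left(-1 + L\right)} + \frac{4 L^{2}}{3}$)
$\left(l{\left(n{\left(4,5 \right)} \right)} - 149\right)^{2} = \left(\frac{2 \left(1 - 2 \left(\frac{6}{5} \cdot 4\right)^{2} + 2 \left(\frac{6}{5} \cdot 4\right)^{3}\right)}{3 \left(-1 + \frac{6}{5} \cdot 4\right)} - 149\right)^{2} = \left(\frac{2 \left(1 - 2 \left(\frac{24}{5}\right)^{2} + 2 \left(\frac{24}{5}\right)^{3}\right)}{3 \left(-1 + \frac{24}{5}\right)} - 149\right)^{2} = \left(\frac{2 \left(1 - \frac{1152}{25} + 2 \cdot \frac{13824}{125}\right)}{3 \cdot \frac{19}{5}} - 149\right)^{2} = \left(\frac{2}{3} \cdot \frac{5}{19} \left(1 - \frac{1152}{25} + \frac{27648}{125}\right) - 149\right)^{2} = \left(\frac{2}{3} \cdot \frac{5}{19} \cdot \frac{22013}{125} - 149\right)^{2} = \left(\frac{44026}{1425} - 149\right)^{2} = \left(- \frac{168299}{1425}\right)^{2} = \frac{28324553401}{2030625}$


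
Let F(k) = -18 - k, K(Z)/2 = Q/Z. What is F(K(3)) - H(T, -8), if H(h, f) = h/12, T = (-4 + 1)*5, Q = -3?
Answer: -59/4 ≈ -14.750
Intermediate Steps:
K(Z) = -6/Z (K(Z) = 2*(-3/Z) = -6/Z)
T = -15 (T = -3*5 = -15)
H(h, f) = h/12 (H(h, f) = h*(1/12) = h/12)
F(K(3)) - H(T, -8) = (-18 - (-6)/3) - (-15)/12 = (-18 - (-6)/3) - 1*(-5/4) = (-18 - 1*(-2)) + 5/4 = (-18 + 2) + 5/4 = -16 + 5/4 = -59/4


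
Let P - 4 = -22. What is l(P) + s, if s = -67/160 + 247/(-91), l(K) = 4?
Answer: 971/1120 ≈ 0.86696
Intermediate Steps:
P = -18 (P = 4 - 22 = -18)
s = -3509/1120 (s = -67*1/160 + 247*(-1/91) = -67/160 - 19/7 = -3509/1120 ≈ -3.1330)
l(P) + s = 4 - 3509/1120 = 971/1120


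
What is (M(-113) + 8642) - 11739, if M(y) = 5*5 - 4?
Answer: -3076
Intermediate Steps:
M(y) = 21 (M(y) = 25 - 4 = 21)
(M(-113) + 8642) - 11739 = (21 + 8642) - 11739 = 8663 - 11739 = -3076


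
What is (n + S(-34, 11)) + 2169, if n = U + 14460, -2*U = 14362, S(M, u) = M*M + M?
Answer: 10570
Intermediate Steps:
S(M, u) = M + M² (S(M, u) = M² + M = M + M²)
U = -7181 (U = -½*14362 = -7181)
n = 7279 (n = -7181 + 14460 = 7279)
(n + S(-34, 11)) + 2169 = (7279 - 34*(1 - 34)) + 2169 = (7279 - 34*(-33)) + 2169 = (7279 + 1122) + 2169 = 8401 + 2169 = 10570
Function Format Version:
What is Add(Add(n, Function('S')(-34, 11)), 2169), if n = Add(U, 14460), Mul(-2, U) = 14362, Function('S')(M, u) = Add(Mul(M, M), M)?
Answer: 10570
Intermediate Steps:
Function('S')(M, u) = Add(M, Pow(M, 2)) (Function('S')(M, u) = Add(Pow(M, 2), M) = Add(M, Pow(M, 2)))
U = -7181 (U = Mul(Rational(-1, 2), 14362) = -7181)
n = 7279 (n = Add(-7181, 14460) = 7279)
Add(Add(n, Function('S')(-34, 11)), 2169) = Add(Add(7279, Mul(-34, Add(1, -34))), 2169) = Add(Add(7279, Mul(-34, -33)), 2169) = Add(Add(7279, 1122), 2169) = Add(8401, 2169) = 10570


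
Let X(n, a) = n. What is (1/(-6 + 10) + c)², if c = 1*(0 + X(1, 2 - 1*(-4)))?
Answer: 25/16 ≈ 1.5625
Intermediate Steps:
c = 1 (c = 1*(0 + 1) = 1*1 = 1)
(1/(-6 + 10) + c)² = (1/(-6 + 10) + 1)² = (1/4 + 1)² = (¼ + 1)² = (5/4)² = 25/16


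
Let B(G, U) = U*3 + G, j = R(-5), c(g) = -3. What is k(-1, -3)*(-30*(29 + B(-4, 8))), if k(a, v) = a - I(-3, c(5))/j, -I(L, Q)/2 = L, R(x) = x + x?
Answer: 588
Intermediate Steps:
R(x) = 2*x
j = -10 (j = 2*(-5) = -10)
B(G, U) = G + 3*U (B(G, U) = 3*U + G = G + 3*U)
I(L, Q) = -2*L
k(a, v) = 3/5 + a (k(a, v) = a - (-2*(-3))/(-10) = a - 6*(-1)/10 = a - 1*(-3/5) = a + 3/5 = 3/5 + a)
k(-1, -3)*(-30*(29 + B(-4, 8))) = (3/5 - 1)*(-30*(29 + (-4 + 3*8))) = -(-12)*(29 + (-4 + 24)) = -(-12)*(29 + 20) = -(-12)*49 = -2/5*(-1470) = 588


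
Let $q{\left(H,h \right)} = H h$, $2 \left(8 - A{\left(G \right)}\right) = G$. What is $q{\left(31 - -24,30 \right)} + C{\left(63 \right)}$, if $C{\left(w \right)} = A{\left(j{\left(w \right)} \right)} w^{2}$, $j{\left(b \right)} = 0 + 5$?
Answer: $\frac{46959}{2} \approx 23480.0$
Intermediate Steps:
$j{\left(b \right)} = 5$
$A{\left(G \right)} = 8 - \frac{G}{2}$
$C{\left(w \right)} = \frac{11 w^{2}}{2}$ ($C{\left(w \right)} = \left(8 - \frac{5}{2}\right) w^{2} = \frac{11 w^{2}}{2}$)
$q{\left(31 - -24,30 \right)} + C{\left(63 \right)} = \left(31 - -24\right) 30 + \frac{11 \cdot 63^{2}}{2} = \left(31 + 24\right) 30 + \frac{11}{2} \cdot 3969 = 55 \cdot 30 + \frac{43659}{2} = 1650 + \frac{43659}{2} = \frac{46959}{2}$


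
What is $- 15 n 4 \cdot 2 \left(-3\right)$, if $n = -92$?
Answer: $-33120$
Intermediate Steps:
$- 15 n 4 \cdot 2 \left(-3\right) = \left(-15\right) \left(-92\right) 4 \cdot 2 \left(-3\right) = 1380 \cdot 8 \left(-3\right) = 1380 \left(-24\right) = -33120$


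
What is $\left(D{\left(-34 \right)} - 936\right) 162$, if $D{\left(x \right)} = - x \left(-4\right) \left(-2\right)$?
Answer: $-107568$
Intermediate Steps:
$D{\left(x \right)} = - 8 x$ ($D{\left(x \right)} = 4 x \left(-2\right) = - 8 x$)
$\left(D{\left(-34 \right)} - 936\right) 162 = \left(\left(-8\right) \left(-34\right) - 936\right) 162 = \left(272 - 936\right) 162 = \left(-664\right) 162 = -107568$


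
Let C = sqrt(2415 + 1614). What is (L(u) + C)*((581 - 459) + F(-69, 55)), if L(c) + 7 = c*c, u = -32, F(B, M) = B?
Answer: 53901 + 53*sqrt(4029) ≈ 57265.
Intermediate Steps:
C = sqrt(4029) ≈ 63.474
L(c) = -7 + c**2 (L(c) = -7 + c*c = -7 + c**2)
(L(u) + C)*((581 - 459) + F(-69, 55)) = ((-7 + (-32)**2) + sqrt(4029))*((581 - 459) - 69) = ((-7 + 1024) + sqrt(4029))*(122 - 69) = (1017 + sqrt(4029))*53 = 53901 + 53*sqrt(4029)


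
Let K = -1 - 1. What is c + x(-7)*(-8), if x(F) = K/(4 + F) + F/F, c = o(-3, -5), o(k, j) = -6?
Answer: -58/3 ≈ -19.333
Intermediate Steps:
K = -2
c = -6
x(F) = 1 - 2/(4 + F) (x(F) = -2/(4 + F) + F/F = -2/(4 + F) + 1 = 1 - 2/(4 + F))
c + x(-7)*(-8) = -6 + ((2 - 7)/(4 - 7))*(-8) = -6 + (-5/(-3))*(-8) = -6 - ⅓*(-5)*(-8) = -6 + (5/3)*(-8) = -6 - 40/3 = -58/3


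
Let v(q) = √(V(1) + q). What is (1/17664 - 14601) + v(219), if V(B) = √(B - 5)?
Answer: -257912063/17664 + √(219 + 2*I) ≈ -14586.0 + 0.067573*I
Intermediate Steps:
V(B) = √(-5 + B)
v(q) = √(q + 2*I) (v(q) = √(√(-5 + 1) + q) = √(√(-4) + q) = √(2*I + q) = √(q + 2*I))
(1/17664 - 14601) + v(219) = (1/17664 - 14601) + √(219 + 2*I) = -257912063/17664 + √(219 + 2*I)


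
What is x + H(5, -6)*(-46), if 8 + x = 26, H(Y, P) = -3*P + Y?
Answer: -1040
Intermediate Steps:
H(Y, P) = Y - 3*P
x = 18 (x = -8 + 26 = 18)
x + H(5, -6)*(-46) = 18 + (5 - 3*(-6))*(-46) = 18 + (5 + 18)*(-46) = 18 + 23*(-46) = 18 - 1058 = -1040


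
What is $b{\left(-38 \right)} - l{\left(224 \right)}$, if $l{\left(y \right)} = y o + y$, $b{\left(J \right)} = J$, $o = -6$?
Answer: $1082$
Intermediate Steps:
$l{\left(y \right)} = - 5 y$ ($l{\left(y \right)} = y \left(-6\right) + y = - 6 y + y = - 5 y$)
$b{\left(-38 \right)} - l{\left(224 \right)} = -38 - \left(-5\right) 224 = -38 - -1120 = -38 + 1120 = 1082$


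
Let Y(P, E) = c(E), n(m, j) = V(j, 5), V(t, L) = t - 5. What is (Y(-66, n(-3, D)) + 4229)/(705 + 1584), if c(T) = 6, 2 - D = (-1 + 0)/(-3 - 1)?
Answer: 605/327 ≈ 1.8502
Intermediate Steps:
D = 7/4 (D = 2 - (-1 + 0)/(-3 - 1) = 2 - (-1)/(-4) = 2 - (-1)*(-1)/4 = 2 - 1*¼ = 2 - ¼ = 7/4 ≈ 1.7500)
V(t, L) = -5 + t
n(m, j) = -5 + j
Y(P, E) = 6
(Y(-66, n(-3, D)) + 4229)/(705 + 1584) = (6 + 4229)/(705 + 1584) = 4235/2289 = 4235*(1/2289) = 605/327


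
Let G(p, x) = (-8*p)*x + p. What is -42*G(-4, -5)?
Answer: 6888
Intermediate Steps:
G(p, x) = p - 8*p*x (G(p, x) = -8*p*x + p = p - 8*p*x)
-42*G(-4, -5) = -(-168)*(1 - 8*(-5)) = -(-168)*(1 + 40) = -(-168)*41 = -42*(-164) = 6888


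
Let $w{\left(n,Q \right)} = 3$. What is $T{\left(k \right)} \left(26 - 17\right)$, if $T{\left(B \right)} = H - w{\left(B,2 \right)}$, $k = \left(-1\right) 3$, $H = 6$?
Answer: $27$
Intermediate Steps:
$k = -3$
$T{\left(B \right)} = 3$ ($T{\left(B \right)} = 6 - 3 = 3$)
$T{\left(k \right)} \left(26 - 17\right) = 3 \left(26 - 17\right) = 3 \cdot 9 = 27$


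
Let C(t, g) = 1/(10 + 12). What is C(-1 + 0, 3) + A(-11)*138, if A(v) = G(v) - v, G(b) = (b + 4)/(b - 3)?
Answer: 34915/22 ≈ 1587.0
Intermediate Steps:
G(b) = (4 + b)/(-3 + b)
C(t, g) = 1/22
A(v) = -v + (4 + v)/(-3 + v) (A(v) = (4 + v)/(-3 + v) - v = -v + (4 + v)/(-3 + v))
C(-1 + 0, 3) + A(-11)*138 = 1/22 + ((4 - 11 - 1*(-11)*(-3 - 11))/(-3 - 11))*138 = 1/22 + ((4 - 11 - 1*(-11)*(-14))/(-14))*138 = 1/22 - (4 - 11 - 154)/14*138 = 1/22 - 1/14*(-161)*138 = 1/22 + (23/2)*138 = 1/22 + 1587 = 34915/22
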